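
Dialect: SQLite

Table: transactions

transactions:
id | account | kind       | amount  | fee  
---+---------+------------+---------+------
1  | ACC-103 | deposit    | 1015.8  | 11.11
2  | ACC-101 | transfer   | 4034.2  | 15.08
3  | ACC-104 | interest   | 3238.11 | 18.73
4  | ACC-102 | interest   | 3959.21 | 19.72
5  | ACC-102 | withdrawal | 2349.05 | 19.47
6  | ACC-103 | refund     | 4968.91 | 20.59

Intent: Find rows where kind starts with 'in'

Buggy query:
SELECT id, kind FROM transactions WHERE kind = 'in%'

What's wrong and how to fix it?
Bug: Wildcards only work with LIKE; '=' treats '%' as a literal character

Fix: Replace '=' with LIKE so 'in%' is treated as a pattern

Corrected query:
SELECT id, kind FROM transactions WHERE kind LIKE 'in%'

Result:
id | kind    
---+---------
3  | interest
4  | interest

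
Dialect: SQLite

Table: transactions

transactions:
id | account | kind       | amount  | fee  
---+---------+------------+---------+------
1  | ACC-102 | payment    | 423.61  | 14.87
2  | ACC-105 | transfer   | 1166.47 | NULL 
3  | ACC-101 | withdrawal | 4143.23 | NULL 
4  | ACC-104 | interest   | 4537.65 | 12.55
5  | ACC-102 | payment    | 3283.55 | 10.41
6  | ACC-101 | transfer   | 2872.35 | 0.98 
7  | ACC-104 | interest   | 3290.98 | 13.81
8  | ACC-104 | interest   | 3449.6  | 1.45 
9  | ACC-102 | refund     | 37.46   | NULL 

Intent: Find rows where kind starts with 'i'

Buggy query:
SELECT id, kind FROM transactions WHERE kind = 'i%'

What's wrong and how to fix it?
Bug: Wildcards only work with LIKE; '=' treats '%' as a literal character

Fix: Use LIKE for wildcard pattern matching

Corrected query:
SELECT id, kind FROM transactions WHERE kind LIKE 'i%'

Result:
id | kind    
---+---------
4  | interest
7  | interest
8  | interest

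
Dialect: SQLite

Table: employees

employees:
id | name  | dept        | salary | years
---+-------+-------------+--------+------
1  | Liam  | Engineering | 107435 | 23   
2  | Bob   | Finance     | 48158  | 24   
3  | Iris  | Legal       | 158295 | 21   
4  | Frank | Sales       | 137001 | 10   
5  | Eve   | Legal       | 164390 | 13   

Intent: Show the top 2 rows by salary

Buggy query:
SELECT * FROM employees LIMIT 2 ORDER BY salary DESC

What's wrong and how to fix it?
Bug: LIMIT must come after ORDER BY

Fix: Sort with ORDER BY, then apply LIMIT

Corrected query:
SELECT * FROM employees ORDER BY salary DESC LIMIT 2

Result:
id | name | dept  | salary | years
---+------+-------+--------+------
5  | Eve  | Legal | 164390 | 13   
3  | Iris | Legal | 158295 | 21   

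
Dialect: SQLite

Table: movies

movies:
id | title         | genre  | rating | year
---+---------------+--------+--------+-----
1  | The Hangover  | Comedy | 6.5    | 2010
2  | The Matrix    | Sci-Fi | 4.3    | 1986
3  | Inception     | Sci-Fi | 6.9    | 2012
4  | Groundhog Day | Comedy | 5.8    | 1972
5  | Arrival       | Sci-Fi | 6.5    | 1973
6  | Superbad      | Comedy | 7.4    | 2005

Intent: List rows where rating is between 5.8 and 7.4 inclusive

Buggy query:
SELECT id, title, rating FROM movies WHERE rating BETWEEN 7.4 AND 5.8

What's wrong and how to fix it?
Bug: The bounds are reversed; BETWEEN a AND b requires a <= b to match anything

Fix: Write BETWEEN 5.8 AND 7.4

Corrected query:
SELECT id, title, rating FROM movies WHERE rating BETWEEN 5.8 AND 7.4

Result:
id | title         | rating
---+---------------+-------
1  | The Hangover  | 6.5   
3  | Inception     | 6.9   
4  | Groundhog Day | 5.8   
5  | Arrival       | 6.5   
6  | Superbad      | 7.4   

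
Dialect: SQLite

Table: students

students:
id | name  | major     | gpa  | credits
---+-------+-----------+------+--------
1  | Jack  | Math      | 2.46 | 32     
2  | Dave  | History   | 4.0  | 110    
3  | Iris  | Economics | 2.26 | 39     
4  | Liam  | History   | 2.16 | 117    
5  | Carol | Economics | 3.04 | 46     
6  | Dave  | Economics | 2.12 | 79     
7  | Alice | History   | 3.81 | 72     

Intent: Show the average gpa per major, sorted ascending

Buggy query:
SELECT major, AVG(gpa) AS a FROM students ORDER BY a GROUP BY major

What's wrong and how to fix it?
Bug: ORDER BY appears before GROUP BY; SQL clause order requires GROUP BY first

Fix: Move ORDER BY to the end, after GROUP BY

Corrected query:
SELECT major, AVG(gpa) AS a FROM students GROUP BY major ORDER BY a

Result:
major     | a       
----------+---------
Math      | 2.46    
Economics | 2.473333
History   | 3.323333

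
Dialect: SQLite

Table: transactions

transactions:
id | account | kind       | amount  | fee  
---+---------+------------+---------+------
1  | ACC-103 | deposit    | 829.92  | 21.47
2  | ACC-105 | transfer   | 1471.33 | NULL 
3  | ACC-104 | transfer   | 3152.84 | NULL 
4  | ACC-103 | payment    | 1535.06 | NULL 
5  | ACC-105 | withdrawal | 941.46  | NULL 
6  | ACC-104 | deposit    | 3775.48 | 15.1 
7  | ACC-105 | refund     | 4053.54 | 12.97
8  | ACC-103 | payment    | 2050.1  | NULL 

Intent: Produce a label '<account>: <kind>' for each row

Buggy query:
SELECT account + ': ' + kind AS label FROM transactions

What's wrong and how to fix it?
Bug: SQLite uses || for string concatenation; + coerces text to numbers (yielding 0)

Fix: Replace + with || to concatenate text

Corrected query:
SELECT account || ': ' || kind AS label FROM transactions

Result:
label              
-------------------
ACC-103: deposit   
ACC-105: transfer  
ACC-104: transfer  
ACC-103: payment   
ACC-105: withdrawal
ACC-104: deposit   
ACC-105: refund    
ACC-103: payment   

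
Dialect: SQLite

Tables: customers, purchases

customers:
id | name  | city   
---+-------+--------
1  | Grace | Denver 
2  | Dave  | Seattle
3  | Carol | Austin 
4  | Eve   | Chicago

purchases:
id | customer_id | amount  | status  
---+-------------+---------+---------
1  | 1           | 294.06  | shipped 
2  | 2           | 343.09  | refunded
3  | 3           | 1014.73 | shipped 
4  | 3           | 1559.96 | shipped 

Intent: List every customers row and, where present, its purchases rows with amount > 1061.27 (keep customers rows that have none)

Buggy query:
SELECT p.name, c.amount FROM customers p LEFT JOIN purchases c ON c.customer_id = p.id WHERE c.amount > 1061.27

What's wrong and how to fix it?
Bug: A WHERE condition on the right-hand table after LEFT JOIN drops unmatched parents

Fix: Put 'c.amount > 1061.27' in the JOIN's ON clause instead of WHERE

Corrected query:
SELECT p.name, c.amount FROM customers p LEFT JOIN purchases c ON c.customer_id = p.id AND c.amount > 1061.27

Result:
name  | amount 
------+--------
Grace | NULL   
Dave  | NULL   
Carol | 1559.96
Eve   | NULL   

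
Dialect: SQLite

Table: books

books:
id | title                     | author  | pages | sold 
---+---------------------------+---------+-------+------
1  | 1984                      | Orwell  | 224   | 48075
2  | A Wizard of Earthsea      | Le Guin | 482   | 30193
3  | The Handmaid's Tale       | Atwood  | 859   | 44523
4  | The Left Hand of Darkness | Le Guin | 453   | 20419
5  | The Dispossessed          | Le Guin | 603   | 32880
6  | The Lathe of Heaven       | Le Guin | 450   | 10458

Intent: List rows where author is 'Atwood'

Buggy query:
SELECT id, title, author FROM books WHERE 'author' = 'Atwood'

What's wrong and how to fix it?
Bug: 'author' in single quotes is a string literal, not the column; the comparison is literal-vs-literal and never true

Fix: Reference the column as author without single quotes

Corrected query:
SELECT id, title, author FROM books WHERE author = 'Atwood'

Result:
id | title               | author
---+---------------------+-------
3  | The Handmaid's Tale | Atwood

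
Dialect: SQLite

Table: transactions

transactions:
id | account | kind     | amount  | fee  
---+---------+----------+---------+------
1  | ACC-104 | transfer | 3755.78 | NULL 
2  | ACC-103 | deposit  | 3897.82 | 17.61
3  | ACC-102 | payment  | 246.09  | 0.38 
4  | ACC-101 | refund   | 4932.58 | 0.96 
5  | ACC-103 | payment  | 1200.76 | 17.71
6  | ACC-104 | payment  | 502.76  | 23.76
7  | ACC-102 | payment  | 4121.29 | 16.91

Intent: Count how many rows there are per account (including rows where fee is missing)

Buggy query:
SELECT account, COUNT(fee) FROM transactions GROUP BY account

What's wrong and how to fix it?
Bug: COUNT(fee) skips NULLs, so groups with missing fee are undercounted

Fix: Use COUNT(*) to count all rows regardless of NULL

Corrected query:
SELECT account, COUNT(*) FROM transactions GROUP BY account

Result:
account | COUNT(*)
--------+---------
ACC-101 | 1       
ACC-102 | 2       
ACC-103 | 2       
ACC-104 | 2       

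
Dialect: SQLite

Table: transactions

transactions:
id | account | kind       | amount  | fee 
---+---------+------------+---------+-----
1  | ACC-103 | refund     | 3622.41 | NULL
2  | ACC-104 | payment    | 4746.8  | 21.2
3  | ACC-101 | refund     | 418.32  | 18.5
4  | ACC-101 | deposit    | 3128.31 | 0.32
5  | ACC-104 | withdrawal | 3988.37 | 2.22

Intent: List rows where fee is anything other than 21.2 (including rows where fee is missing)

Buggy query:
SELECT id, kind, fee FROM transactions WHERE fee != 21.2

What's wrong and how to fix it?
Bug: 'fee != 21.2' is unknown when fee is NULL, so NULL rows are silently excluded

Fix: Add an explicit OR fee IS NULL to include the missing-value rows

Corrected query:
SELECT id, kind, fee FROM transactions WHERE fee != 21.2 OR fee IS NULL

Result:
id | kind       | fee 
---+------------+-----
1  | refund     | NULL
3  | refund     | 18.5
4  | deposit    | 0.32
5  | withdrawal | 2.22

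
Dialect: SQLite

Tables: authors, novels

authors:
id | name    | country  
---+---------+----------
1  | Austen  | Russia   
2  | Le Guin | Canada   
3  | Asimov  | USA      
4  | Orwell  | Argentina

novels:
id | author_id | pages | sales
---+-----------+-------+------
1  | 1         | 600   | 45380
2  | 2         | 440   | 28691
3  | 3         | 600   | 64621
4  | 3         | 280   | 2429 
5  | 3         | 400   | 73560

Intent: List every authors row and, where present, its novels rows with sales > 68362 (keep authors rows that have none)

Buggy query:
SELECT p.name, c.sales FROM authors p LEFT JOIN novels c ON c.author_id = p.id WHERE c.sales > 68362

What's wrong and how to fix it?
Bug: A WHERE condition on the right-hand table after LEFT JOIN drops unmatched parents

Fix: Put 'c.sales > 68362' in the JOIN's ON clause instead of WHERE

Corrected query:
SELECT p.name, c.sales FROM authors p LEFT JOIN novels c ON c.author_id = p.id AND c.sales > 68362

Result:
name    | sales
--------+------
Austen  | NULL 
Le Guin | NULL 
Asimov  | 73560
Orwell  | NULL 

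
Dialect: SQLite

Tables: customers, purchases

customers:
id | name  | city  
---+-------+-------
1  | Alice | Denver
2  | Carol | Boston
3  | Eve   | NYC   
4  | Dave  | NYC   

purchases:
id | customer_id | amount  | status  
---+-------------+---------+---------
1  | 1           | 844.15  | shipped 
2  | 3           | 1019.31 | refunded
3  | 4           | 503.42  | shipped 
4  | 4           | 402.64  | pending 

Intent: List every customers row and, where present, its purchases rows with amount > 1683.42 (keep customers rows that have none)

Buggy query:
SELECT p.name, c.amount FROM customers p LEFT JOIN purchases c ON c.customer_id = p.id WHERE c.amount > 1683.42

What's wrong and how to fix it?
Bug: Filtering c.amount in WHERE discards the NULL rows produced by LEFT JOIN, turning it into an inner join

Fix: Move the right-table condition into the ON clause so unmatched parents are kept

Corrected query:
SELECT p.name, c.amount FROM customers p LEFT JOIN purchases c ON c.customer_id = p.id AND c.amount > 1683.42

Result:
name  | amount
------+-------
Alice | NULL  
Carol | NULL  
Eve   | NULL  
Dave  | NULL  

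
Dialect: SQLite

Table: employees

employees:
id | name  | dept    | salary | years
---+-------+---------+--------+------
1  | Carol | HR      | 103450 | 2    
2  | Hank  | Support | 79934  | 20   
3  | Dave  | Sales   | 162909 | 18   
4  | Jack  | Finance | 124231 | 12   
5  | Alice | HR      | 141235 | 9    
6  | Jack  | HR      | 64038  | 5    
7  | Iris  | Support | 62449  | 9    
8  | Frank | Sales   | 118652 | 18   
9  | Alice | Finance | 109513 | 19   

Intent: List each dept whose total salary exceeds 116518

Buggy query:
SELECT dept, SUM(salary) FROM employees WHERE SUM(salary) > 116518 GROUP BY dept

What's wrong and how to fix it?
Bug: WHERE runs before GROUP BY, so aggregates aren't available there

Fix: Move the aggregate condition to a HAVING clause

Corrected query:
SELECT dept, SUM(salary) FROM employees GROUP BY dept HAVING SUM(salary) > 116518

Result:
dept    | SUM(salary)
--------+------------
Finance | 233744     
HR      | 308723     
Sales   | 281561     
Support | 142383     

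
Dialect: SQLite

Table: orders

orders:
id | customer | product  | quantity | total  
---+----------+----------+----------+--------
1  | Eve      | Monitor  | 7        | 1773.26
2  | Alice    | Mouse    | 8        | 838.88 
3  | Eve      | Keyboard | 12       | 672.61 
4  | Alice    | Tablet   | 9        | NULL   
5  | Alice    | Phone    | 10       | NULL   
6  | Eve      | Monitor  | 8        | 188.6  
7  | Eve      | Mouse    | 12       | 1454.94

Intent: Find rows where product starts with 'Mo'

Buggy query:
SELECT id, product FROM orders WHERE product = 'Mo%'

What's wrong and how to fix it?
Bug: '=' compares the literal string including the % character; pattern matching needs LIKE

Fix: Replace '=' with LIKE so 'Mo%' is treated as a pattern

Corrected query:
SELECT id, product FROM orders WHERE product LIKE 'Mo%'

Result:
id | product
---+--------
1  | Monitor
2  | Mouse  
6  | Monitor
7  | Mouse  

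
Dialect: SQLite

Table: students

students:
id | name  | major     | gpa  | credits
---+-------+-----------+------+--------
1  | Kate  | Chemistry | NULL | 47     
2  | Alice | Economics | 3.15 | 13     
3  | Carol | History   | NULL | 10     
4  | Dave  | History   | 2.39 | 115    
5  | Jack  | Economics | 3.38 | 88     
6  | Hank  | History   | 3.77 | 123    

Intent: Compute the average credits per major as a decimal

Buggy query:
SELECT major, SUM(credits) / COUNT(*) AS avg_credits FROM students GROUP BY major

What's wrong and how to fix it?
Bug: Both operands are integers, so '/' performs integer division and truncates

Fix: Cast one side to REAL so the division keeps the fractional part

Corrected query:
SELECT major, SUM(credits) * 1.0 / COUNT(*) AS avg_credits FROM students GROUP BY major

Result:
major     | avg_credits
----------+------------
Chemistry | 47         
Economics | 50.5       
History   | 82.666667  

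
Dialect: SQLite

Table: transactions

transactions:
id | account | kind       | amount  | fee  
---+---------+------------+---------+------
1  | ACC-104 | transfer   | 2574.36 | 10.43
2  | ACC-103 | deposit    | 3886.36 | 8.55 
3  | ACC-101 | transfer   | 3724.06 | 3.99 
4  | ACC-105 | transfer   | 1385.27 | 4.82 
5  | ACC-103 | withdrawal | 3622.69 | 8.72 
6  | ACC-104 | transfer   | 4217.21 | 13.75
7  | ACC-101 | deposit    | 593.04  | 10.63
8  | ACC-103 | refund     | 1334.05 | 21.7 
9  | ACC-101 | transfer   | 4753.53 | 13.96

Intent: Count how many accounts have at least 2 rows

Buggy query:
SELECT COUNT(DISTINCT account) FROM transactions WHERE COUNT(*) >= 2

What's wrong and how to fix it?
Bug: WHERE filters individual rows, not groups, so a group-level COUNT is invalid there

Fix: Use a subquery that GROUPs and filters with HAVING, then count its rows

Corrected query:
SELECT COUNT(*) FROM (SELECT account FROM transactions GROUP BY account HAVING COUNT(*) >= 2)

Result:
COUNT(*)
--------
3       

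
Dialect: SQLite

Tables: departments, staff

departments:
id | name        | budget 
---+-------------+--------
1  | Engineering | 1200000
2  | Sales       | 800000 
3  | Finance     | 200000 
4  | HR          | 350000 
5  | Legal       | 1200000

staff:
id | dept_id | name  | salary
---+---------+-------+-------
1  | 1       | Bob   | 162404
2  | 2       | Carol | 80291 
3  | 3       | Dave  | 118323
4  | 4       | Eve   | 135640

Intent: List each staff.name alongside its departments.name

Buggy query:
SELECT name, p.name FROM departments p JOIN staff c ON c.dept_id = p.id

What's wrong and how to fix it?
Bug: Both tables have a 'name' column; the unqualified reference is ambiguous

Fix: Qualify the column with its table alias (c.name)

Corrected query:
SELECT c.name, p.name FROM departments p JOIN staff c ON c.dept_id = p.id

Result:
name  | name       
------+------------
Bob   | Engineering
Carol | Sales      
Dave  | Finance    
Eve   | HR         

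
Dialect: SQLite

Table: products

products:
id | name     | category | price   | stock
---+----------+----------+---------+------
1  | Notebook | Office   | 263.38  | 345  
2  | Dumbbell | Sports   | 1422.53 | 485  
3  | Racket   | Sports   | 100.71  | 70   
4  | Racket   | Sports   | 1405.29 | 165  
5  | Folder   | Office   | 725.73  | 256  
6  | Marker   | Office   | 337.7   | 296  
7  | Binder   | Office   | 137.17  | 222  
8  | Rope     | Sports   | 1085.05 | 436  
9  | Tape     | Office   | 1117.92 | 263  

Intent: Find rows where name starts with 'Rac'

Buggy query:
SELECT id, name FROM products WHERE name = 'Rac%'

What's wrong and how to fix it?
Bug: Wildcards only work with LIKE; '=' treats '%' as a literal character

Fix: Use LIKE for wildcard pattern matching

Corrected query:
SELECT id, name FROM products WHERE name LIKE 'Rac%'

Result:
id | name  
---+-------
3  | Racket
4  | Racket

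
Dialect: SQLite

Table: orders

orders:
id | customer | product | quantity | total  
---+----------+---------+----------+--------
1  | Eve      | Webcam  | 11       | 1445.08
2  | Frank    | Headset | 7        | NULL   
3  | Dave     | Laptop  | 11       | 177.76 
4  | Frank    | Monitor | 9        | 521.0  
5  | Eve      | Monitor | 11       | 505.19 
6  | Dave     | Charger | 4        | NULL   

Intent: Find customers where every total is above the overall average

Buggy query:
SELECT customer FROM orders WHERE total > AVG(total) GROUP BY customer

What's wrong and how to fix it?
Bug: AVG() is an aggregate; it can't sit directly in WHERE

Fix: Use a subquery for AVG and a HAVING MIN(...) filter so the condition holds for every row in the group

Corrected query:
SELECT customer FROM orders GROUP BY customer HAVING MIN(total) > (SELECT AVG(total) FROM orders)

Result:
(no rows)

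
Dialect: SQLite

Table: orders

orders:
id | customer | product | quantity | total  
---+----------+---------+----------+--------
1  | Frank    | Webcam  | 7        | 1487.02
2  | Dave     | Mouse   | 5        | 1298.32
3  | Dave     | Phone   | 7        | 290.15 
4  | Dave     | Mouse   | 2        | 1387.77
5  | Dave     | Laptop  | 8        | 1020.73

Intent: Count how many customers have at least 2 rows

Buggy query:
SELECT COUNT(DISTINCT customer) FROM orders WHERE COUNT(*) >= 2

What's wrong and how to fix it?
Bug: WHERE filters individual rows, not groups, so a group-level COUNT is invalid there

Fix: Use a subquery that GROUPs and filters with HAVING, then count its rows

Corrected query:
SELECT COUNT(*) FROM (SELECT customer FROM orders GROUP BY customer HAVING COUNT(*) >= 2)

Result:
COUNT(*)
--------
1       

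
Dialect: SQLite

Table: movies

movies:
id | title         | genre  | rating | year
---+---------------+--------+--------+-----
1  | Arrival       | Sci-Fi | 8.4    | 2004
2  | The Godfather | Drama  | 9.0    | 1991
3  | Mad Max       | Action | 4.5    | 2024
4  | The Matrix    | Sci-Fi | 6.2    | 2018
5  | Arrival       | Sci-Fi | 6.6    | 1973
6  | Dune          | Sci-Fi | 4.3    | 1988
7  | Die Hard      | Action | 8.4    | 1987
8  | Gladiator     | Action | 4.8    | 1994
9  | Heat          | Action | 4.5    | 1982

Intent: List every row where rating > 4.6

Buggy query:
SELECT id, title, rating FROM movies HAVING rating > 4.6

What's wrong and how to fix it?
Bug: This is a non-aggregate query (no GROUP BY, no aggregates), so in SQLite the HAVING clause is invalid here; a row-level condition belongs in WHERE

Fix: Replace HAVING with WHERE since the condition applies to individual rows

Corrected query:
SELECT id, title, rating FROM movies WHERE rating > 4.6

Result:
id | title         | rating
---+---------------+-------
1  | Arrival       | 8.4   
2  | The Godfather | 9     
4  | The Matrix    | 6.2   
5  | Arrival       | 6.6   
7  | Die Hard      | 8.4   
8  | Gladiator     | 4.8   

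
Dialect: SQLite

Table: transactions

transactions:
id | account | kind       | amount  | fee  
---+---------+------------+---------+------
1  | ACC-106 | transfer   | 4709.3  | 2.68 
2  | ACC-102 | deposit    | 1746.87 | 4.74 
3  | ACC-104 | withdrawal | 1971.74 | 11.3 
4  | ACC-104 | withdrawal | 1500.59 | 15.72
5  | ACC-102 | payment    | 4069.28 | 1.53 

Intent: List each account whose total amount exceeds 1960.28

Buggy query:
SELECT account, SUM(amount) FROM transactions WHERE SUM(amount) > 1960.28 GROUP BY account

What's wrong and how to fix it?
Bug: WHERE runs before GROUP BY, so aggregates aren't available there

Fix: Move the aggregate condition to a HAVING clause

Corrected query:
SELECT account, SUM(amount) FROM transactions GROUP BY account HAVING SUM(amount) > 1960.28

Result:
account | SUM(amount)
--------+------------
ACC-102 | 5816.15    
ACC-104 | 3472.33    
ACC-106 | 4709.3     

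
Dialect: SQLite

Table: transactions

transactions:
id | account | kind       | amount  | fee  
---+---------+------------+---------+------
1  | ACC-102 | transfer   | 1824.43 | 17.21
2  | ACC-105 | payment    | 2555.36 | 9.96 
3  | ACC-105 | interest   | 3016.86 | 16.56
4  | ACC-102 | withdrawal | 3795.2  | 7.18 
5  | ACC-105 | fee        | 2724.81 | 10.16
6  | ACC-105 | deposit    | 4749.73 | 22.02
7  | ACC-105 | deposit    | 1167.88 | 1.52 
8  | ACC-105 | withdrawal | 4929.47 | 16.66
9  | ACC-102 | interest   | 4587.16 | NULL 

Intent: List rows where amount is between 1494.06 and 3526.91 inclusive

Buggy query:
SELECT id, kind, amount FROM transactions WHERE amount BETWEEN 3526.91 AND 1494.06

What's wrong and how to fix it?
Bug: BETWEEN expects the lower bound first; with 3526.91 AND 1494.06 the range is empty

Fix: Swap the bounds so the smaller value comes first

Corrected query:
SELECT id, kind, amount FROM transactions WHERE amount BETWEEN 1494.06 AND 3526.91

Result:
id | kind     | amount 
---+----------+--------
1  | transfer | 1824.43
2  | payment  | 2555.36
3  | interest | 3016.86
5  | fee      | 2724.81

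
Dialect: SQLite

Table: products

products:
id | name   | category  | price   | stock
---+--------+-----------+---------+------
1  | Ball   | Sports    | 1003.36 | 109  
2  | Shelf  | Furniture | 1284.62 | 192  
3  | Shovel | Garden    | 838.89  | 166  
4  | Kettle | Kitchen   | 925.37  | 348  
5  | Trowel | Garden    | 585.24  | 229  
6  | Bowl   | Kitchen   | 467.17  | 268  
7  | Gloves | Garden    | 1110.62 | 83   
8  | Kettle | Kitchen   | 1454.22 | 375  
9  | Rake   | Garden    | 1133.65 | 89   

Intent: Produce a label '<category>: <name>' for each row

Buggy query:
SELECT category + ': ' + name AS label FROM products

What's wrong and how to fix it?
Bug: SQLite uses || for string concatenation; + coerces text to numbers (yielding 0)

Fix: Replace + with || to concatenate text

Corrected query:
SELECT category || ': ' || name AS label FROM products

Result:
label           
----------------
Sports: Ball    
Furniture: Shelf
Garden: Shovel  
Kitchen: Kettle 
Garden: Trowel  
Kitchen: Bowl   
Garden: Gloves  
Kitchen: Kettle 
Garden: Rake    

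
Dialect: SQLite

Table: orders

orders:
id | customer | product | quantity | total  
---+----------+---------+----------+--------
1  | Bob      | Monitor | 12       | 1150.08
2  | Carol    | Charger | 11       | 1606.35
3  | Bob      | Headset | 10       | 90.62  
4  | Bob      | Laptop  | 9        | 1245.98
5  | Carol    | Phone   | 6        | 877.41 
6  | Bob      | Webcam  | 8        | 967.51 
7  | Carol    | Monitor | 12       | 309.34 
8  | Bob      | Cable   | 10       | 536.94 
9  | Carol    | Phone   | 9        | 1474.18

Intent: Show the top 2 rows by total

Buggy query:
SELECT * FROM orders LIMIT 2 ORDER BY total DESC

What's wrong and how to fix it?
Bug: ORDER BY cannot follow LIMIT; LIMIT is the final clause

Fix: Swap the clauses: ORDER BY first, then LIMIT

Corrected query:
SELECT * FROM orders ORDER BY total DESC LIMIT 2

Result:
id | customer | product | quantity | total  
---+----------+---------+----------+--------
2  | Carol    | Charger | 11       | 1606.35
9  | Carol    | Phone   | 9        | 1474.18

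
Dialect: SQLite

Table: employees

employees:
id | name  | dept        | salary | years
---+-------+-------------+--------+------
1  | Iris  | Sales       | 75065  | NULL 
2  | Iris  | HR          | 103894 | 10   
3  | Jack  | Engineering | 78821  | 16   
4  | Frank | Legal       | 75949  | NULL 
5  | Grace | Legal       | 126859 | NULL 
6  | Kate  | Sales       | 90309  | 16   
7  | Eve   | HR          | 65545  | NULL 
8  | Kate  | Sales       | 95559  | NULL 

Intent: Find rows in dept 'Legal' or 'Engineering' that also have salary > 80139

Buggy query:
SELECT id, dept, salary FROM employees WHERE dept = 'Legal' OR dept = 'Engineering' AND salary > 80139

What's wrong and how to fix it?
Bug: Without parentheses, AND is evaluated before OR, so the salary filter only applies to the 'Engineering' branch

Fix: Group the OR with parentheses (or use IN), then AND the threshold

Corrected query:
SELECT id, dept, salary FROM employees WHERE (dept = 'Legal' OR dept = 'Engineering') AND salary > 80139

Result:
id | dept  | salary
---+-------+-------
5  | Legal | 126859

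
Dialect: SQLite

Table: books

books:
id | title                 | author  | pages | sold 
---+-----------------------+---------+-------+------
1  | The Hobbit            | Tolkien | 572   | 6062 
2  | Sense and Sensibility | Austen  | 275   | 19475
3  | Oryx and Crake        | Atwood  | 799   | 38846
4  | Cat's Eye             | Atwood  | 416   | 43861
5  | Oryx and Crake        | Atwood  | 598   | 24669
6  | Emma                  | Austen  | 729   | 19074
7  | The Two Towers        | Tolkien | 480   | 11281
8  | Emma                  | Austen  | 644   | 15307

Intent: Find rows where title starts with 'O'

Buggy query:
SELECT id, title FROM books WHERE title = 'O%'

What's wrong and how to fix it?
Bug: '=' compares the literal string including the % character; pattern matching needs LIKE

Fix: Replace '=' with LIKE so 'O%' is treated as a pattern

Corrected query:
SELECT id, title FROM books WHERE title LIKE 'O%'

Result:
id | title         
---+---------------
3  | Oryx and Crake
5  | Oryx and Crake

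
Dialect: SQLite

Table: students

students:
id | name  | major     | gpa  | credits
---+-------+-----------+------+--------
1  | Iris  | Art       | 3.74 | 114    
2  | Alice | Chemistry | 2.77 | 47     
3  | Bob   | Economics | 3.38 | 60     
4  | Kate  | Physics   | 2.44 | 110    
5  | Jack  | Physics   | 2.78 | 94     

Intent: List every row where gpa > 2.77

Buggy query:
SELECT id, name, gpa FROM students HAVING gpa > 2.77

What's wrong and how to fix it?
Bug: HAVING filters the output of aggregation, but this query has no GROUP BY and no aggregate functions, so SQLite rejects it (HAVING clause on a non-aggregate query); the condition here is per row

Fix: Use WHERE for row-level filtering

Corrected query:
SELECT id, name, gpa FROM students WHERE gpa > 2.77

Result:
id | name | gpa 
---+------+-----
1  | Iris | 3.74
3  | Bob  | 3.38
5  | Jack | 2.78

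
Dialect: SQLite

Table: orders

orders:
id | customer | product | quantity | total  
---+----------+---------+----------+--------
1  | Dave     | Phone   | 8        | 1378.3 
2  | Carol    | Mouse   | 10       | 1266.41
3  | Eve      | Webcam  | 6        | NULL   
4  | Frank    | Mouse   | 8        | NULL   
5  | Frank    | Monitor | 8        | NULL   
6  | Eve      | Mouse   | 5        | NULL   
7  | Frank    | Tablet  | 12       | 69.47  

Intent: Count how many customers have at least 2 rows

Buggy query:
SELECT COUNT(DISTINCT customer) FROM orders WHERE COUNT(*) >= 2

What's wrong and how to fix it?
Bug: WHERE filters individual rows, not groups, so a group-level COUNT is invalid there

Fix: Use a subquery that GROUPs and filters with HAVING, then count its rows

Corrected query:
SELECT COUNT(*) FROM (SELECT customer FROM orders GROUP BY customer HAVING COUNT(*) >= 2)

Result:
COUNT(*)
--------
2       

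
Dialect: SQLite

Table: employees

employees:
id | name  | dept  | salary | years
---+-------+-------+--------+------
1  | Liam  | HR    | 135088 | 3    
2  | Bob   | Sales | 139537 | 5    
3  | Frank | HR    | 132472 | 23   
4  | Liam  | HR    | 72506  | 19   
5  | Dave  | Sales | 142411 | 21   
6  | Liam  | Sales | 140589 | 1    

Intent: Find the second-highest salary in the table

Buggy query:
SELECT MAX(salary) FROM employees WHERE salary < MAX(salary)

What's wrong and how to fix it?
Bug: The inner MAX is an aggregate inside WHERE, which is not allowed

Fix: Put the inner MAX in a scalar subquery

Corrected query:
SELECT MAX(salary) FROM employees WHERE salary < (SELECT MAX(salary) FROM employees)

Result:
MAX(salary)
-----------
140589     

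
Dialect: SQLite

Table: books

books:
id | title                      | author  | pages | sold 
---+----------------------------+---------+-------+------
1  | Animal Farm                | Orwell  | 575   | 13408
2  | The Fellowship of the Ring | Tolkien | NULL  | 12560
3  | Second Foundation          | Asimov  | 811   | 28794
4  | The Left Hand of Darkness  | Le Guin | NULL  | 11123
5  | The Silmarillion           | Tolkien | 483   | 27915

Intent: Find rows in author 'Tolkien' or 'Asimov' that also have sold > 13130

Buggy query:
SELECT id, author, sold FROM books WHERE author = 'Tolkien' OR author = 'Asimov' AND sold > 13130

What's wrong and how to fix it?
Bug: AND binds tighter than OR, so this parses as author = 'Tolkien' OR (author = 'Asimov' AND sold > 13130)

Fix: Group the OR with parentheses (or use IN), then AND the threshold

Corrected query:
SELECT id, author, sold FROM books WHERE (author = 'Tolkien' OR author = 'Asimov') AND sold > 13130

Result:
id | author  | sold 
---+---------+------
3  | Asimov  | 28794
5  | Tolkien | 27915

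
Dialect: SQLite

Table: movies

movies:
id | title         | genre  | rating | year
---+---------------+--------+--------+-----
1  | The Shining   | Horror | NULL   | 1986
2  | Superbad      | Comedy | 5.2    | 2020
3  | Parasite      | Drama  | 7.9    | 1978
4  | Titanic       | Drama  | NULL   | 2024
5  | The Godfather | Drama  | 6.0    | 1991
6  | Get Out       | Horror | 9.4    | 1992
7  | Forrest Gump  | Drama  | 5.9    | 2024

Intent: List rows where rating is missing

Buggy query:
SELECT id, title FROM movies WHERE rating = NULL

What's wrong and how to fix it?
Bug: Comparing to NULL with '=' never matches; NULL = NULL is unknown, not true

Fix: Use IS NULL to test for NULL

Corrected query:
SELECT id, title FROM movies WHERE rating IS NULL

Result:
id | title      
---+------------
1  | The Shining
4  | Titanic    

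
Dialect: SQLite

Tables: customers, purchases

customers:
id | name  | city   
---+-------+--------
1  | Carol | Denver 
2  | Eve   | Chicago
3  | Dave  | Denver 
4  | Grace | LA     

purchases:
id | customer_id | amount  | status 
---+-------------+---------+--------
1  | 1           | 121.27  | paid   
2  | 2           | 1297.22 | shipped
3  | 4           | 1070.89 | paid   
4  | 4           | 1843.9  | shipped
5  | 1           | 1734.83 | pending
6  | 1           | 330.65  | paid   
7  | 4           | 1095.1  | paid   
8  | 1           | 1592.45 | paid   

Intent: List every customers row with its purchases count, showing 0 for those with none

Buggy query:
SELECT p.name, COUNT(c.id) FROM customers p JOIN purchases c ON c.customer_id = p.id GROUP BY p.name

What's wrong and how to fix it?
Bug: INNER JOIN drops customers rows that have no matching purchases rows

Fix: Switch to LEFT JOIN to retain unmatched parent rows

Corrected query:
SELECT p.name, COUNT(c.id) FROM customers p LEFT JOIN purchases c ON c.customer_id = p.id GROUP BY p.name

Result:
name  | COUNT(c.id)
------+------------
Carol | 4          
Dave  | 0          
Eve   | 1          
Grace | 3          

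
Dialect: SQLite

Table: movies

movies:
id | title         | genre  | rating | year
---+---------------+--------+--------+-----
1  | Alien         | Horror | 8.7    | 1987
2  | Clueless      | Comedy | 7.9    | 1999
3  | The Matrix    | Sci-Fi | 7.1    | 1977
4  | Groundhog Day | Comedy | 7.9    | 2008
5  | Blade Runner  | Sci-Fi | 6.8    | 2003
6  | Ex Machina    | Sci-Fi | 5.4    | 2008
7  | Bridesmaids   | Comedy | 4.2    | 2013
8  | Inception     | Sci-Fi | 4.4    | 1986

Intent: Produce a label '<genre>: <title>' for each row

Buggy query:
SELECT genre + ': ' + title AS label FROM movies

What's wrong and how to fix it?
Bug: SQLite uses || for string concatenation; + coerces text to numbers (yielding 0)

Fix: Replace + with || to concatenate text

Corrected query:
SELECT genre || ': ' || title AS label FROM movies

Result:
label                
---------------------
Horror: Alien        
Comedy: Clueless     
Sci-Fi: The Matrix   
Comedy: Groundhog Day
Sci-Fi: Blade Runner 
Sci-Fi: Ex Machina   
Comedy: Bridesmaids  
Sci-Fi: Inception    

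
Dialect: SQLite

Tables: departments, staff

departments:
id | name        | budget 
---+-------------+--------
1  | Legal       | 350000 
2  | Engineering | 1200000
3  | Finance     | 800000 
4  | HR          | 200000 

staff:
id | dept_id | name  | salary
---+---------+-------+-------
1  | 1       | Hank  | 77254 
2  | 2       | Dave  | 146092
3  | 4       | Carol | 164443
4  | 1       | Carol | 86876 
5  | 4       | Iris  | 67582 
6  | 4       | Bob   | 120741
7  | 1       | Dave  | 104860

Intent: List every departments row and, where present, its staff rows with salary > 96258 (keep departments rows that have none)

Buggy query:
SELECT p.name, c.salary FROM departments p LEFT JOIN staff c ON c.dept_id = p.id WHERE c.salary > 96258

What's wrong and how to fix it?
Bug: A WHERE condition on the right-hand table after LEFT JOIN drops unmatched parents

Fix: Put 'c.salary > 96258' in the JOIN's ON clause instead of WHERE

Corrected query:
SELECT p.name, c.salary FROM departments p LEFT JOIN staff c ON c.dept_id = p.id AND c.salary > 96258

Result:
name        | salary
------------+-------
Legal       | 104860
Engineering | 146092
Finance     | NULL  
HR          | 120741
HR          | 164443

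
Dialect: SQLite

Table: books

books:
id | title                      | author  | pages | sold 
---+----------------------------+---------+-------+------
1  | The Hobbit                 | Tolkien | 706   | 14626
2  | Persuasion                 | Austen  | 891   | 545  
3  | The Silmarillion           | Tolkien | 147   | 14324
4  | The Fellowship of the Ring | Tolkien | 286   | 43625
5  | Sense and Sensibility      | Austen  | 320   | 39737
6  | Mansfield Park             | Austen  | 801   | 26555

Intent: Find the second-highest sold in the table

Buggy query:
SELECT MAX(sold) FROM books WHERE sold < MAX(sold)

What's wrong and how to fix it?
Bug: MAX(sold) on the right of the comparison is an aggregate-in-WHERE error

Fix: Put the inner MAX in a scalar subquery

Corrected query:
SELECT MAX(sold) FROM books WHERE sold < (SELECT MAX(sold) FROM books)

Result:
MAX(sold)
---------
39737    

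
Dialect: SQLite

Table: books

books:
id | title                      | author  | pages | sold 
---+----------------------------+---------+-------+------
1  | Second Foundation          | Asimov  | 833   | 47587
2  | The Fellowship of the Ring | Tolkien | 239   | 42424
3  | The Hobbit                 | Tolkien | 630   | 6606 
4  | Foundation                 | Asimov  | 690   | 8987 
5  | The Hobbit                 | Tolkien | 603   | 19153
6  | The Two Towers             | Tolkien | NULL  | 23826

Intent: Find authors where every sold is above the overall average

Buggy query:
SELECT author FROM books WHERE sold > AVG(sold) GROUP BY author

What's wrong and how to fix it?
Bug: WHERE evaluates per row before aggregation, so AVG() is unavailable

Fix: Use a subquery for AVG and a HAVING MIN(...) filter so the condition holds for every row in the group

Corrected query:
SELECT author FROM books GROUP BY author HAVING MIN(sold) > (SELECT AVG(sold) FROM books)

Result:
(no rows)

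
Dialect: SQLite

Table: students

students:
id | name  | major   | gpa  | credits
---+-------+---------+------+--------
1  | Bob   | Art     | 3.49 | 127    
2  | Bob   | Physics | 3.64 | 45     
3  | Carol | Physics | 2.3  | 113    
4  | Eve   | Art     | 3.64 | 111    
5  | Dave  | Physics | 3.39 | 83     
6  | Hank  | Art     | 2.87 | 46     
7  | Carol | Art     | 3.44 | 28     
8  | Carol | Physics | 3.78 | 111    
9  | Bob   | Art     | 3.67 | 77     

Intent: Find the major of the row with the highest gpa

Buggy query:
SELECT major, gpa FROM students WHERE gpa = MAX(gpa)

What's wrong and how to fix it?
Bug: WHERE is evaluated per row; an aggregate over the whole table isn't defined there

Fix: Use a subquery: WHERE gpa = (SELECT MAX(gpa) FROM students)

Corrected query:
SELECT major, gpa FROM students WHERE gpa = (SELECT MAX(gpa) FROM students)

Result:
major   | gpa 
--------+-----
Physics | 3.78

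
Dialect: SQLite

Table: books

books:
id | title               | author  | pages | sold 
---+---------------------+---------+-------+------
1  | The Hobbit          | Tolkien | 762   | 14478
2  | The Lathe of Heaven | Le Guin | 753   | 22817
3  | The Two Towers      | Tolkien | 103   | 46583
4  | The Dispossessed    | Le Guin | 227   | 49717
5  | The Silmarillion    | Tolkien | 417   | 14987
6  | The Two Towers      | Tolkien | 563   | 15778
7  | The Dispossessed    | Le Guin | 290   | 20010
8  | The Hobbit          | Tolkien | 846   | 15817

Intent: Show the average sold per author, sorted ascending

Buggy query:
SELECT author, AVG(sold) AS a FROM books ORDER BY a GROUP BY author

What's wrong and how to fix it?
Bug: ORDER BY appears before GROUP BY; SQL clause order requires GROUP BY first

Fix: Move ORDER BY to the end, after GROUP BY

Corrected query:
SELECT author, AVG(sold) AS a FROM books GROUP BY author ORDER BY a

Result:
author  | a      
--------+--------
Tolkien | 21528.6
Le Guin | 30848  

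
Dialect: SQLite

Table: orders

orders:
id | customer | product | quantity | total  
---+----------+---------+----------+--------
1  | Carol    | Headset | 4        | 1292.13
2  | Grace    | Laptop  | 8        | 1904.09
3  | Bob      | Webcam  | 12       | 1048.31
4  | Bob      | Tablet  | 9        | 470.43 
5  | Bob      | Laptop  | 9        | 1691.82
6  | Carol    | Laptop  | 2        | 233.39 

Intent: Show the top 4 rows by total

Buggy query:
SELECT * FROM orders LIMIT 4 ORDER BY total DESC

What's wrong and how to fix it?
Bug: LIMIT must come after ORDER BY

Fix: Swap the clauses: ORDER BY first, then LIMIT

Corrected query:
SELECT * FROM orders ORDER BY total DESC LIMIT 4

Result:
id | customer | product | quantity | total  
---+----------+---------+----------+--------
2  | Grace    | Laptop  | 8        | 1904.09
5  | Bob      | Laptop  | 9        | 1691.82
1  | Carol    | Headset | 4        | 1292.13
3  | Bob      | Webcam  | 12       | 1048.31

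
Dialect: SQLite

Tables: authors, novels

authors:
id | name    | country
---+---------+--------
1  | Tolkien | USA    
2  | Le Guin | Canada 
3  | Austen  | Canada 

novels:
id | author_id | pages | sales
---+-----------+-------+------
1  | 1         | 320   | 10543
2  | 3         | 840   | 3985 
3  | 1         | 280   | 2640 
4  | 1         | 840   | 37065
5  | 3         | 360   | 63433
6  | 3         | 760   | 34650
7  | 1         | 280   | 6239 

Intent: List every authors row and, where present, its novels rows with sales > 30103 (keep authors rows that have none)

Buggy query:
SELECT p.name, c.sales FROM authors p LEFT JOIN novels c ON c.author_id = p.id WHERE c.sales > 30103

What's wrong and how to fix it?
Bug: A WHERE condition on the right-hand table after LEFT JOIN drops unmatched parents

Fix: Move the right-table condition into the ON clause so unmatched parents are kept

Corrected query:
SELECT p.name, c.sales FROM authors p LEFT JOIN novels c ON c.author_id = p.id AND c.sales > 30103

Result:
name    | sales
--------+------
Tolkien | 37065
Le Guin | NULL 
Austen  | 34650
Austen  | 63433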